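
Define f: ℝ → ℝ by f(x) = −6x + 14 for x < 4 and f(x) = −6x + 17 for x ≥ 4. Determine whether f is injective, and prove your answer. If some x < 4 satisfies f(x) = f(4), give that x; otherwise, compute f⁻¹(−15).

7/2

Both pieces are strictly decreasing (slopes −6 and −6), so each is injective on its own interval.
The left piece maps (−∞, 4) onto (−10, ∞); the right piece maps [4, ∞) onto (−∞, −7].
These images overlap. In particular f(4) = −7 (right piece), and solving −6x + 14 = −7 on the left piece gives x = 7/2 < 4.
So f(7/2) = f(4) with 7/2 ≠ 4, and f is not injective. This x = 7/2 is the requested value below 4.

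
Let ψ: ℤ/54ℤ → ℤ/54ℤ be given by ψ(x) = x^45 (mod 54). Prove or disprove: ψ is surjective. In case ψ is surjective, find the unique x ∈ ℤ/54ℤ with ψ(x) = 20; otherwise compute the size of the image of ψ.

ψ(0) = 0^45 = 0.
ψ(6): Repeated squaring mod 54: 6^1 ≡ 6, 6^2 ≡ 6² = 36, 6^4 ≡ 36² = 1296 ≡ 0, 6^8 ≡ 0² = 0, 6^16 ≡ 0² = 0, 6^32 ≡ 0² = 0. Since 45 = 32 + 8 + 4 + 1, 6^45 ≡ 0·0·0·6: 0·0 = 0, then 0·0 = 0, then 0·6 = 0. So 6^45 ≡ 0 (mod 54).
So ψ(0) = ψ(6) = 0 while 0 ≠ 6, therefore ψ is not injective.
A non-injective map from the 54-element set ℤ/54ℤ to itself takes at most 53 distinct values, so it cannot be surjective. Thus ψ is not surjective.
Since ψ is not surjective, we determine |image(ψ)|. Computing x^45 mod 54 for each x (by repeated squaring, reducing mod 54 at every step), the values ψ(0), ψ(1), …, ψ(53) are: 0, 1, 26, 27, 28, 53, 0, 1, 26, 27, 28, 53, 0, 1, 26, 27, 28, 53, 0, 1, 26, 27, 28, 53, 0, 1, 26, 27, 28, 53, 0, 1, 26, 27, 28, 53, 0, 1, 26, 27, 28, 53, 0, 1, 26, 27, 28, 53, 0, 1, 26, 27, 28, 53.
The distinct values are {0, 1, 26, 27, 28, 53}; there are 6 of them.

6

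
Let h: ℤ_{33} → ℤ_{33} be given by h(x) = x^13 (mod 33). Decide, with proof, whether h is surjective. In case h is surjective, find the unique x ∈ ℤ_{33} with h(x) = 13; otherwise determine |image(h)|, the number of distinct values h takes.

7

Computing x^13 mod 33 for each x (by repeated squaring, reducing mod 33 at every step), the values h(0), h(1), …, h(32) are: 0, 1, 8, 27, 31, 26, 18, 13, 17, 3, 10, 11, 12, 19, 5, 9, 4, 29, 24, 28, 14, 21, 22, 23, 30, 16, 20, 15, 7, 2, 6, 25, 32.
Every element of ℤ_{33} appears exactly once in this list, so h is a bijection, and in particular surjective.
Since h is surjective, we read off the preimage of 13 from the same table: h(7) = 13, so h⁻¹(13) = 7.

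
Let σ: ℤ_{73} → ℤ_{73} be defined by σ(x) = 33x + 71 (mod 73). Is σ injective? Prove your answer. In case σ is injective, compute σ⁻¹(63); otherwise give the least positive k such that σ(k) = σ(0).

44

If σ(x_1) = σ(x_2), then 33x_1 ≡ 33x_2 (mod 73). Because gcd(33, 73) = 1, we may cancel 33 to get x_1 ≡ x_2 (mod 73).
So σ is injective.
We now compute 33⁻¹ mod 73 explicitly. Euclid's algorithm: 73 = 2·33 + 7, 33 = 4·7 + 5, 7 = 1·5 + 2, 5 = 2·2 + 1; back-substituting gives 1 = 31·33 − 14·73, so 33⁻¹ ≡ 31 (mod 73).
Since σ is injective, we find σ⁻¹(63): we need 33x ≡ 63 − 71 ≡ 65 (mod 73). Using 33⁻¹ = 31: x ≡ 31·65 = 2015 = 27·73 + 44, so x = 44.
Check: σ(44) = 33·44 + 71 = 1523 = 20·73 + 63 ≡ 63 (mod 73).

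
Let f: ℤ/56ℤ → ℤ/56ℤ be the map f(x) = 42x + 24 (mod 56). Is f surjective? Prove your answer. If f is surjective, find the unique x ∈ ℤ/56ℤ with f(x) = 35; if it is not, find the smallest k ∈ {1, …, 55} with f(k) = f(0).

4

Since gcd(42, 56) = 14, we have 42x ≡ 0 (mod 14) for all x, so f(x) ≡ 10 (mod 14).
But 0 ≢ 10 (mod 14), so 0 ∈ ℤ/56ℤ has no preimage. Hence f is not surjective.
Since f is not surjective, we find the least positive k with f(k) = f(0): this means 42k ≡ 0 (mod 56), i.e. 56 ∣ 42k. Since gcd(42, 56) = 14, dividing through by 14 this holds exactly when 4 ∣ 3k, and as gcd(3, 4) = 1, exactly when 4 ∣ k.
The smallest positive such k is 4.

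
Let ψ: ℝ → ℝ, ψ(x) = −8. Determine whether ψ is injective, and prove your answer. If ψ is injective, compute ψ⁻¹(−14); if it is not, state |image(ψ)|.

ψ(0) = −8 = ψ(1) with 0 ≠ 1, so ψ is not injective.
Since ψ is not injective, we state |image(ψ)|: the image of ψ is {−8}, which has 1 element.

1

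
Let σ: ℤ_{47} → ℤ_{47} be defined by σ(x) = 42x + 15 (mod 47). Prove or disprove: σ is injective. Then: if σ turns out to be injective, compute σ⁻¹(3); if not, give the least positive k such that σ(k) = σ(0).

Recall that injectivity means: for all u, v in the domain, σ(u) = σ(v) implies u = v.
Suppose σ(u) = σ(v) in ℤ_{47}. Then 42u + 15 ≡ 42v + 15 (mod 47), hence 42(u − v) ≡ 0 (mod 47).
Since gcd(42, 47) = 1, 42 is invertible modulo 47, so u − v ≡ 0 (mod 47), i.e. u = v.
Thus σ is injective.
We now compute 42⁻¹ mod 47 explicitly. Euclid's algorithm: 47 = 1·42 + 5, 42 = 8·5 + 2, 5 = 2·2 + 1; back-substituting gives 1 = 28·42 − 25·47, so 42⁻¹ ≡ 28 (mod 47).
Since σ is injective, we compute σ⁻¹(3): solve 42x + 15 ≡ 3 (mod 47), i.e. 42x ≡ 35 (mod 47).
Multiplying by 42⁻¹ = 28 gives x ≡ 28·35 = 980 = 20·47 + 40 ≡ 40 (mod 47).
Check: σ(40) = 42·40 + 15 = 1695 = 36·47 + 3 ≡ 3 (mod 47).

40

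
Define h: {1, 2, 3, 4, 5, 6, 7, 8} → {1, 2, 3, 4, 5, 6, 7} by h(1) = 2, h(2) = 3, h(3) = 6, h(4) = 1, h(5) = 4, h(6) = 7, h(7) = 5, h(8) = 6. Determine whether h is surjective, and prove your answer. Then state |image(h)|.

Every element of the codomain has a preimage: 1 = h(4), 2 = h(1), 3 = h(2), 4 = h(5), 5 = h(7), 6 = h(3), 7 = h(6).
Hence h is surjective.
The image of h is {1, 2, 3, 4, 5, 6, 7}, which has 7 elements.

7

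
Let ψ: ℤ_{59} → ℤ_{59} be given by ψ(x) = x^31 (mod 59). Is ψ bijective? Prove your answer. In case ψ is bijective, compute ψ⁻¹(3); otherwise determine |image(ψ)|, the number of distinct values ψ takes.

Since 59 is prime, the nonzero elements of ℤ_{59} form a cyclic group of order 58.
As gcd(31, 58) = 1, raising to the 31st power is a bijection on this group: if x_1^31 ≡ x_2^31 then (x_1x_2^{−1})^31 = 1, and the only element of order dividing gcd(31, 58) = 1 is 1, so x_1 = x_2.
With ψ(0) = 0 this makes ψ injective on all of ℤ_{59}, hence bijective (finite equal-size domain and codomain). In particular ψ is bijective.
Since ψ is bijective, we find the preimage of 3. The inverse of x ↦ x^31 on (ℤ_{59})^× is x ↦ x^15, because 31·15 = 465 = 8·58 + 1 ≡ 1 (mod 58) and x^{58} = 1 for x ≠ 0 (Fermat). So ψ⁻¹(3) = 3^15 mod 59.
Repeated squaring mod 59: 3^1 ≡ 3, 3^2 ≡ 3² = 9, 3^4 ≡ 9² = 81 ≡ 22, 3^8 ≡ 22² = 484 ≡ 12. Since 15 = 8 + 4 + 2 + 1, 3^15 ≡ 12·22·9·3: 12·22 = 264 ≡ 28, then 28·9 = 252 ≡ 16, then 16·3 = 48. So 3^15 ≡ 48 (mod 59).
Hence ψ⁻¹(3) = 48.

48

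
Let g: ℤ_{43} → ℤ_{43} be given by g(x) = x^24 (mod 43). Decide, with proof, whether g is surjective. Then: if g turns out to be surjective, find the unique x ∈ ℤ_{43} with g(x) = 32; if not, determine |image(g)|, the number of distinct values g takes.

8

g(1) = 1^24 = 1.
g(6): Repeated squaring mod 43: 6^1 ≡ 6, 6^2 ≡ 6² = 36, 6^4 ≡ 36² = 1296 ≡ 6, 6^8 ≡ 6² = 36, 6^16 ≡ 36² = 1296 ≡ 6. Since 24 = 16 + 8, 6^24 ≡ 6·36: 6·36 = 216 ≡ 1. So 6^24 ≡ 1 (mod 43).
So g(1) = g(6) = 1 while 1 ≠ 6, so g is not injective.
A non-injective map from the 43-element set ℤ_{43} to itself takes at most 42 distinct values, so it cannot be surjective. Hence g is not surjective.
Since g is not surjective, we determine |image(g)|. Computing x^24 mod 43 for each x (by repeated squaring, reducing mod 43 at every step), the values g(0), g(1), …, g(42) are: 0, 1, 35, 16, 21, 4, 1, 1, 4, 41, 11, 41, 35, 4, 35, 21, 11, 11, 16, 21, 41, 16, 16, 41, 21, 16, 11, 11, 21, 35, 4, 35, 41, 11, 41, 4, 1, 1, 4, 21, 16, 35, 1.
The distinct values are {0, 1, 4, 11, 16, 21, 35, 41}; there are 8 of them.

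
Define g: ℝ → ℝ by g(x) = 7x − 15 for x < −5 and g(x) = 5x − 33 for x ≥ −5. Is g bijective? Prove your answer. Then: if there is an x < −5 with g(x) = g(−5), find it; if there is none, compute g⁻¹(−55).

Both pieces are strictly increasing (slopes 7 and 5), so each is injective on its own interval.
The left piece maps (−∞, −5) onto (−∞, −50); the right piece maps [−5, ∞) onto [−58, ∞).
These images overlap. In particular g(−5) = −58 (right piece), and solving 7x − 15 = −58 on the left piece gives x = −43/7 < −5.
So g(−43/7) = g(−5) with −43/7 ≠ −5, and g is not injective, hence not bijective. This x = −43/7 is the requested value below −5.

-43/7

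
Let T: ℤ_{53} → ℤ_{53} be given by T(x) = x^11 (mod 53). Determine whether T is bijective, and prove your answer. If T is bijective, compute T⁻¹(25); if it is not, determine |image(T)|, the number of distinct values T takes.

6

Since 53 is prime, the nonzero elements of ℤ_{53} form a cyclic group of order 52.
As gcd(11, 52) = 1, raising to the 11th power is a bijection on this group: if x_1^11 ≡ x_2^11 then (x_1x_2^{−1})^11 = 1, and the only element of order dividing gcd(11, 52) = 1 is 1, so x_1 = x_2.
With T(0) = 0 this makes T injective on all of ℤ_{53}, hence bijective (finite equal-size domain and codomain). In particular T is bijective.
Since T is bijective, we find the preimage of 25. The inverse of x ↦ x^11 on (ℤ_{53})^× is x ↦ x^19, because 11·19 = 209 = 4·52 + 1 ≡ 1 (mod 52) and x^{52} = 1 for x ≠ 0 (Fermat). So T⁻¹(25) = 25^19 mod 53.
Repeated squaring mod 53: 25^1 ≡ 25, 25^2 ≡ 25² = 625 ≡ 42, 25^4 ≡ 42² = 1764 ≡ 15, 25^8 ≡ 15² = 225 ≡ 13, 25^16 ≡ 13² = 169 ≡ 10. Since 19 = 16 + 2 + 1, 25^19 ≡ 10·42·25: 10·42 = 420 ≡ 49, then 49·25 = 1225 ≡ 6. So 25^19 ≡ 6 (mod 53).
Hence T⁻¹(25) = 6.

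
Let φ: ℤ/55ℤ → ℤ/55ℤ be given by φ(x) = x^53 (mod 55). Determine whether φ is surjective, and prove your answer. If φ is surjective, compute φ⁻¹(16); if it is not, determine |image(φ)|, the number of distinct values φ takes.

36

Computing x^53 mod 55 for each x (by repeated squaring, reducing mod 55 at every step), the values φ(0), φ(1), …, φ(54) are: 0, 1, 52, 38, 9, 15, 51, 2, 28, 14, 10, 11, 12, 8, 49, 20, 26, 7, 13, 39, 25, 21, 22, 23, 19, 5, 31, 37, 18, 24, 50, 36, 32, 33, 34, 30, 16, 42, 48, 29, 35, 6, 47, 43, 44, 45, 41, 27, 53, 4, 40, 46, 17, 3, 54.
Every element of ℤ/55ℤ appears exactly once in this list, so φ is a bijection, and in particular surjective.
Since φ is surjective, we read off the preimage of 16 from the same table: φ(36) = 16, so φ⁻¹(16) = 36.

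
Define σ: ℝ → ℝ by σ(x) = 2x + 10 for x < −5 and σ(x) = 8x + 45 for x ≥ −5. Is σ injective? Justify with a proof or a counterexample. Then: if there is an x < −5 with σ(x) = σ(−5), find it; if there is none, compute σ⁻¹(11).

Both pieces are strictly increasing (slopes 2 and 8), so each is injective on its own interval.
The left piece maps (−∞, −5) onto (−∞, 0); the right piece maps [−5, ∞) onto [5, ∞).
These images are disjoint, so no value is attained by both pieces. Therefore σ is injective.
Because the two images are disjoint, no x < −5 has σ(x) = σ(−5), so we compute σ⁻¹(11): 11 lies in [5, ∞), so solve 8x + 45 = 11: x = (11 − 45)/8 = −17/4.

-17/4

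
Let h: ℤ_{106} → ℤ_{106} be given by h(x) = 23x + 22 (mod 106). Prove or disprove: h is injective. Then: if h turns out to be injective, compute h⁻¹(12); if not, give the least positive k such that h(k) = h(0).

18

If h(s) = h(t), then 23s ≡ 23t (mod 106). Because gcd(23, 106) = 1, we may cancel 23 to get s ≡ t (mod 106).
Thus h is injective.
We now compute 23⁻¹ mod 106 explicitly. Euclid's algorithm: 106 = 4·23 + 14, 23 = 1·14 + 9, 14 = 1·9 + 5, 9 = 1·5 + 4, 5 = 1·4 + 1; back-substituting gives 1 = 83·23 − 18·106, so 23⁻¹ ≡ 83 (mod 106).
Since h is injective, we compute h⁻¹(12): solve 23x + 22 ≡ 12 (mod 106), i.e. 23x ≡ 96 (mod 106).
Multiplying by 23⁻¹ = 83 gives x ≡ 83·96 = 7968 = 75·106 + 18 ≡ 18 (mod 106).
Check: h(18) = 23·18 + 22 = 436 = 4·106 + 12 ≡ 12 (mod 106).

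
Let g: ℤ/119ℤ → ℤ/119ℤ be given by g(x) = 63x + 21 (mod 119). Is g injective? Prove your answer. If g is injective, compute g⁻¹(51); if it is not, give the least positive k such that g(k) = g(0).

By definition, g is injective if g(u) = g(v) implies u = v.
We have gcd(63, 119) = 7 > 1. Taking u = 0 and v = 17: g(0) = 21 and g(17) = 63·17 + 21 = 1092 ≡ 21 (mod 119).
So g(0) = g(17) while 0 ≠ 17, so g is not injective.
Since g is not injective, we find the least positive k with g(k) = g(0): this means 63k ≡ 0 (mod 119), i.e. 119 ∣ 63k. Since gcd(63, 119) = 7, dividing through by 7 this holds exactly when 17 ∣ 9k, and as gcd(9, 17) = 1, exactly when 17 ∣ k.
The smallest positive such k is 17.

17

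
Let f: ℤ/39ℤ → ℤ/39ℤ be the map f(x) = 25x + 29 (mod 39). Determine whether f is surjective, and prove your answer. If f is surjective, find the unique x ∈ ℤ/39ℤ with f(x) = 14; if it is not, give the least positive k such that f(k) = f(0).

15

By definition, surjectivity means every element of the codomain has a preimage under f.
Since gcd(25, 39) = 1, 25 is invertible modulo 39. Euclid's algorithm: 39 = 1·25 + 14, 25 = 1·14 + 11, 14 = 1·11 + 3, 11 = 3·3 + 2, 3 = 1·2 + 1; back-substituting gives 1 = 25·25 − 16·39, so 25⁻¹ ≡ 25 (mod 39).
Then y ↦ 25(y − 29) is a two-sided inverse to f, so every y ∈ ℤ/39ℤ has a preimage.
Thus f is surjective.
Since f is surjective, we compute f⁻¹(14): solve 25x + 29 ≡ 14 (mod 39), i.e. 25x ≡ 24 (mod 39).
Multiplying by 25⁻¹ = 25 gives x ≡ 25·24 = 600 = 15·39 + 15 ≡ 15 (mod 39).
Check: f(15) = 25·15 + 29 = 404 = 10·39 + 14 ≡ 14 (mod 39).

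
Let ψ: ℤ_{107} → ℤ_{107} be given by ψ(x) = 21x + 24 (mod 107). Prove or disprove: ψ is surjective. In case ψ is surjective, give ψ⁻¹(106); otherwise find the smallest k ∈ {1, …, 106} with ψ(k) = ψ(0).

Since gcd(21, 107) = 1, 21 is invertible modulo 107. Euclid's algorithm: 107 = 5·21 + 2, 21 = 10·2 + 1; back-substituting gives 1 = 51·21 − 10·107, so 21⁻¹ ≡ 51 (mod 107).
Then y ↦ 51(y − 24) is a two-sided inverse to ψ, so every y ∈ ℤ_{107} has a preimage.
Therefore ψ is surjective.
Since ψ is surjective, we find ψ⁻¹(106): we need 21x ≡ 106 − 24 ≡ 82 (mod 107). Using 21⁻¹ = 51: x ≡ 51·82 = 4182 = 39·107 + 9, so x = 9.
Check: ψ(9) = 21·9 + 24 = 213 = 1·107 + 106 ≡ 106 (mod 107).

9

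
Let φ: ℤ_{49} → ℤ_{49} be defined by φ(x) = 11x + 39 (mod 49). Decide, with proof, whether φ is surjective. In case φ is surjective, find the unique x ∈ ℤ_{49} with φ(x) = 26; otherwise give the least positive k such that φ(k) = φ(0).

Since gcd(11, 49) = 1, 11 is invertible modulo 49. Euclid's algorithm: 49 = 4·11 + 5, 11 = 2·5 + 1; back-substituting gives 1 = 9·11 − 2·49, so 11⁻¹ ≡ 9 (mod 49).
Then y ↦ 9(y − 39) is a two-sided inverse to φ, so every y ∈ ℤ_{49} has a preimage.
Therefore φ is surjective.
Since φ is surjective, we find φ⁻¹(26): we need 11x ≡ 26 − 39 ≡ 36 (mod 49). Using 11⁻¹ = 9: x ≡ 9·36 = 324 = 6·49 + 30, so x = 30.
Check: φ(30) = 11·30 + 39 = 369 = 7·49 + 26 ≡ 26 (mod 49).

30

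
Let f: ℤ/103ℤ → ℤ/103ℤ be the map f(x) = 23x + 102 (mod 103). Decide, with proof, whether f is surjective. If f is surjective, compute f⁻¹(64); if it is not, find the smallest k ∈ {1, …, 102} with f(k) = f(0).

Since gcd(23, 103) = 1, 23 is invertible modulo 103. Euclid's algorithm: 103 = 4·23 + 11, 23 = 2·11 + 1; back-substituting gives 1 = 9·23 − 2·103, so 23⁻¹ ≡ 9 (mod 103).
Then y ↦ 9(y − 102) is a two-sided inverse to f, so every y ∈ ℤ/103ℤ has a preimage.
Therefore f is surjective.
Since f is surjective, we find f⁻¹(64): we need 23x ≡ 64 − 102 ≡ 65 (mod 103). Using 23⁻¹ = 9: x ≡ 9·65 = 585 = 5·103 + 70, so x = 70.
Check: f(70) = 23·70 + 102 = 1712 = 16·103 + 64 ≡ 64 (mod 103).

70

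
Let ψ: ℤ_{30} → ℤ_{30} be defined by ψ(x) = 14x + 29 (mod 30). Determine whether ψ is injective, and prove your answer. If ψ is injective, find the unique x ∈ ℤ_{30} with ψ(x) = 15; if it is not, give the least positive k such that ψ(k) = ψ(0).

By definition, ψ is injective if ψ(x_1) = ψ(x_2) implies x_1 = x_2.
We have gcd(14, 30) = 2 > 1. Taking x_1 = 0 and x_2 = 15: ψ(0) = 29 and ψ(15) = 14·15 + 29 = 239 ≡ 29 (mod 30).
So ψ(0) = ψ(15) while 0 ≠ 15, so ψ is not injective.
Since ψ is not injective, we find the least positive k with ψ(k) = ψ(0): this means 14k ≡ 0 (mod 30), i.e. 30 ∣ 14k. Since gcd(14, 30) = 2, dividing through by 2 this holds exactly when 15 ∣ 7k, and as gcd(7, 15) = 1, exactly when 15 ∣ k.
The smallest positive such k is 15.

15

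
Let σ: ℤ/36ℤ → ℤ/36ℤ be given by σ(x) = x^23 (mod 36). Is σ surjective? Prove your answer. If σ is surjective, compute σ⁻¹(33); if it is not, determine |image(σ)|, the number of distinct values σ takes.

σ(0) = 0^23 = 0.
σ(6): Repeated squaring mod 36: 6^1 ≡ 6, 6^2 ≡ 6² = 36 ≡ 0, 6^4 ≡ 0² = 0, 6^8 ≡ 0² = 0, 6^16 ≡ 0² = 0. Since 23 = 16 + 4 + 2 + 1, 6^23 ≡ 0·0·0·6: 0·0 = 0, then 0·0 = 0, then 0·6 = 0. So 6^23 ≡ 0 (mod 36).
So σ(0) = σ(6) = 0 while 0 ≠ 6, thus σ is not injective.
A non-injective map from the 36-element set ℤ/36ℤ to itself takes at most 35 distinct values, so it cannot be surjective. Hence σ is not surjective.
Since σ is not surjective, we determine |image(σ)|. Computing x^23 mod 36 for each x (by repeated squaring, reducing mod 36 at every step), the values σ(0), σ(1), …, σ(35) are: 0, 1, 32, 27, 16, 29, 0, 31, 8, 9, 28, 23, 0, 25, 20, 27, 4, 17, 0, 19, 32, 9, 16, 11, 0, 13, 8, 27, 28, 5, 0, 7, 20, 9, 4, 35.
The distinct values are {0, 1, 4, 5, 7, 8, 9, 11, 13, 16, 17, 19, 20, 23, 25, 27, 28, 29, 31, 32, 35}; there are 21 of them.

21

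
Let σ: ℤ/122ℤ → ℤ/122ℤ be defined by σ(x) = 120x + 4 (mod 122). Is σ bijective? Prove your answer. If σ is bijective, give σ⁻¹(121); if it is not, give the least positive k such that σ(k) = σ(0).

Recall that injectivity means: for all u, v in the domain, σ(u) = σ(v) implies u = v.
We have gcd(120, 122) = 2 > 1. Taking u = 0 and v = 61: σ(0) = 4 and σ(61) = 120·61 + 4 = 7324 ≡ 4 (mod 122).
So σ(0) = σ(61) while 0 ≠ 61, thus σ is not injective, hence not bijective.
Since σ is not bijective, we find the least positive k with σ(k) = σ(0): this means 120k ≡ 0 (mod 122), i.e. 122 ∣ 120k. Since gcd(120, 122) = 2, dividing through by 2 this holds exactly when 61 ∣ 60k, and as gcd(60, 61) = 1, exactly when 61 ∣ k.
The smallest positive such k is 61.

61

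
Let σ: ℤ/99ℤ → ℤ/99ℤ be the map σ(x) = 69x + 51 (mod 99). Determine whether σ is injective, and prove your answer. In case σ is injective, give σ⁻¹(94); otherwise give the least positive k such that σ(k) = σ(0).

33

Recall that σ is injective when σ(a) = σ(b) forces a = b.
We have gcd(69, 99) = 3 > 1. Taking a = 0 and b = 33: σ(0) = 51 and σ(33) = 69·33 + 51 = 2328 ≡ 51 (mod 99).
So σ(0) = σ(33) while 0 ≠ 33, so σ is not injective.
Since σ is not injective, we find the least positive k with σ(k) = σ(0): this means 69k ≡ 0 (mod 99), i.e. 99 ∣ 69k. Since gcd(69, 99) = 3, dividing through by 3 this holds exactly when 33 ∣ 23k, and as gcd(23, 33) = 1, exactly when 33 ∣ k.
The smallest positive such k is 33.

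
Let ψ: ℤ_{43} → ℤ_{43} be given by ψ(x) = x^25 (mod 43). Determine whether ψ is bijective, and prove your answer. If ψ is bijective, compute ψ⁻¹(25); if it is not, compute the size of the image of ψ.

9

Since 43 is prime, the nonzero elements of ℤ_{43} form a cyclic group of order 42.
As gcd(25, 42) = 1, raising to the 25th power is a bijection on this group: if x_1^25 ≡ x_2^25 then (x_1x_2^{−1})^25 = 1, and the only element of order dividing gcd(25, 42) = 1 is 1, so x_1 = x_2.
With ψ(0) = 0 this makes ψ injective on all of ℤ_{43}, hence bijective (finite equal-size domain and codomain). In particular ψ is bijective.
Since ψ is bijective, we find the preimage of 25. The inverse of x ↦ x^25 on (ℤ_{43})^× is x ↦ x^37, because 25·37 = 925 = 22·42 + 1 ≡ 1 (mod 42) and x^{42} = 1 for x ≠ 0 (Fermat). So ψ⁻¹(25) = 25^37 mod 43.
Repeated squaring mod 43: 25^1 ≡ 25, 25^2 ≡ 25² = 625 ≡ 23, 25^4 ≡ 23² = 529 ≡ 13, 25^8 ≡ 13² = 169 ≡ 40, 25^16 ≡ 40² = 1600 ≡ 9, 25^32 ≡ 9² = 81 ≡ 38. Since 37 = 32 + 4 + 1, 25^37 ≡ 38·13·25: 38·13 = 494 ≡ 21, then 21·25 = 525 ≡ 9. So 25^37 ≡ 9 (mod 43).
Hence ψ⁻¹(25) = 9.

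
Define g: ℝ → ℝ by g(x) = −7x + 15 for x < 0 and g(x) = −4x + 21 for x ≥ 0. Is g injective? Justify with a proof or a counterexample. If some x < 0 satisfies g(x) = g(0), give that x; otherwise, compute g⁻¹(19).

-6/7

Both pieces are strictly decreasing (slopes −7 and −4), so each is injective on its own interval.
The left piece maps (−∞, 0) onto (15, ∞); the right piece maps [0, ∞) onto (−∞, 21].
These images overlap. In particular g(0) = 21 (right piece), and solving −7x + 15 = 21 on the left piece gives x = −6/7 < 0.
So g(−6/7) = g(0) with −6/7 ≠ 0, and g is not injective. This x = −6/7 is the requested value below 0.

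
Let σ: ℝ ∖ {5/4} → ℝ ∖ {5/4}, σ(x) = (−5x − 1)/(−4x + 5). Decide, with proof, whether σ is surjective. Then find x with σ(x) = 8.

For any y ≠ 5/4, solving y(−4x + 5) = −5x − 1 for x gives a well-defined x ≠ 5/4. So σ is surjective.
Solving σ(x) = 8: cross-multiplying gives −5x − 1 = 8(−4x + 5), which rearranges to 27x = 41, so x = 41/27.

41/27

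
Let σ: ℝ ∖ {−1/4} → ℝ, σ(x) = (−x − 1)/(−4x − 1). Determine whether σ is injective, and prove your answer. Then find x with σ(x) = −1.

Suppose σ(x_1) = σ(x_2). Cross-multiplying: (−x_1 − 1)(−4x_2 − 1) = (−x_2 − 1)(−4x_1 − 1).
Expanding both sides and cancelling the symmetric terms leaves −3·(x_1 − x_2) = 0. Since −3 ≠ 0, x_1 = x_2. Hence σ is injective.
Solving σ(x) = −1: cross-multiplying gives −x − 1 = −1(−4x − 1), which rearranges to −5x = 2, so x = −2/5.

-2/5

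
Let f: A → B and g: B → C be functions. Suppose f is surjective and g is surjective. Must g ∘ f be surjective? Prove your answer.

surjective

Let c ∈ C. Since g is surjective, there is b ∈ B with g(b) = c. Since f is surjective, there is a ∈ A with f(a) = b.
Then (g ∘ f)(a) = g(b) = c. So g ∘ f is surjective.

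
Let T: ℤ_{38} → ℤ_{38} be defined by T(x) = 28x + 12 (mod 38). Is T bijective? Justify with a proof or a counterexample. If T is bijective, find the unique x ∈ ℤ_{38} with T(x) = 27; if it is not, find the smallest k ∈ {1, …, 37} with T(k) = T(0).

We have gcd(28, 38) = 2 > 1. Taking x_1 = 0 and x_2 = 19: T(0) = 12 and T(19) = 28·19 + 12 = 544 ≡ 12 (mod 38).
So T(0) = T(19) while 0 ≠ 19, hence T is not injective, hence not bijective.
Since T is not bijective, we find the least positive k with T(k) = T(0): this means 28k ≡ 0 (mod 38), i.e. 38 ∣ 28k. Since gcd(28, 38) = 2, dividing through by 2 this holds exactly when 19 ∣ 14k, and as gcd(14, 19) = 1, exactly when 19 ∣ k.
The smallest positive such k is 19.

19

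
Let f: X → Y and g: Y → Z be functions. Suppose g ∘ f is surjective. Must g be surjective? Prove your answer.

Let c ∈ Z. Since g ∘ f is surjective, some a ∈ X has g(f(a)) = c. Then b = f(a) ∈ Y satisfies g(b) = c. So g is surjective.

surjective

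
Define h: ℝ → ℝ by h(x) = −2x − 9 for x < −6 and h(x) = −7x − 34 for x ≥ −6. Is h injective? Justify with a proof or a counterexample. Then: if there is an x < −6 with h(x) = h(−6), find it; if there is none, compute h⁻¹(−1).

-17/2

Both pieces are strictly decreasing (slopes −2 and −7), so each is injective on its own interval.
The left piece maps (−∞, −6) onto (3, ∞); the right piece maps [−6, ∞) onto (−∞, 8].
These images overlap. In particular h(−6) = 8 (right piece), and solving −2x − 9 = 8 on the left piece gives x = −17/2 < −6.
So h(−17/2) = h(−6) with −17/2 ≠ −6, and h is not injective. This x = −17/2 is the requested value below −6.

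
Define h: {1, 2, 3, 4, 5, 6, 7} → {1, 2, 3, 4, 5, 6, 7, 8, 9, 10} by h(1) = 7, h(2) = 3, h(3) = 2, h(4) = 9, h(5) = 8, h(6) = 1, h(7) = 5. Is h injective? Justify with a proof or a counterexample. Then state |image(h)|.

7

The values h(1), …, h(7) are 7, 3, 2, 9, 8, 1, 5 — all distinct.
So h(u) = h(v) only when u = v, and h is injective.
The image of h is {1, 2, 3, 5, 7, 8, 9}, which has 7 elements.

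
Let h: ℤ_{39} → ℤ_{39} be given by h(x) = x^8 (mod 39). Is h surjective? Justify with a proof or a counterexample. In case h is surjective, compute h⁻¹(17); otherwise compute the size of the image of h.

h(1) = 1^8 = 1.
h(5): Repeated squaring mod 39: 5^1 ≡ 5, 5^2 ≡ 5² = 25, 5^4 ≡ 25² = 625 ≡ 1, 5^8 ≡ 1² = 1. So 5^8 ≡ 1 (mod 39).
So h(1) = h(5) = 1 while 1 ≠ 5, so h is not injective.
A non-injective map from the 39-element set ℤ_{39} to itself takes at most 38 distinct values, so it cannot be surjective. Thus h is not surjective.
Since h is not surjective, we determine |image(h)|. Computing x^8 mod 39 for each x (by repeated squaring, reducing mod 39 at every step), the values h(0), h(1), …, h(38) are: 0, 1, 22, 9, 16, 1, 3, 16, 1, 3, 22, 22, 27, 13, 1, 9, 22, 16, 27, 16, 16, 27, 16, 22, 9, 1, 13, 27, 22, 22, 3, 1, 16, 3, 1, 16, 9, 22, 1.
The distinct values are {0, 1, 3, 9, 13, 16, 22, 27}; there are 8 of them.

8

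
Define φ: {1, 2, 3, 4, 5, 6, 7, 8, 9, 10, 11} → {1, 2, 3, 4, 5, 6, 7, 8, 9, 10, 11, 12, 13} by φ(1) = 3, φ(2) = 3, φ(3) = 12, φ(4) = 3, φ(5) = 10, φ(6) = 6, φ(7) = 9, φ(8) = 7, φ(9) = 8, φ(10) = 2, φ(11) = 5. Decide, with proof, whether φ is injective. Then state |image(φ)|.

9

φ(1) = 3 = φ(2) with 1 ≠ 2, so φ is not injective.
The image of φ is {2, 3, 5, 6, 7, 8, 9, 10, 12}, which has 9 elements.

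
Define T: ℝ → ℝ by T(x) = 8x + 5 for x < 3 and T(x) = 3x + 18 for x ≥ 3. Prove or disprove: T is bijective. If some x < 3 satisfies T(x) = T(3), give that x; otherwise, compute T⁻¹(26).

11/4

Both pieces are strictly increasing (slopes 8 and 3), so each is injective on its own interval.
The left piece maps (−∞, 3) onto (−∞, 29); the right piece maps [3, ∞) onto [27, ∞).
These images overlap. In particular T(3) = 27 (right piece), and solving 8x + 5 = 27 on the left piece gives x = 11/4 < 3.
So T(11/4) = T(3) with 11/4 ≠ 3, and T is not injective, hence not bijective. This x = 11/4 is the requested value below 3.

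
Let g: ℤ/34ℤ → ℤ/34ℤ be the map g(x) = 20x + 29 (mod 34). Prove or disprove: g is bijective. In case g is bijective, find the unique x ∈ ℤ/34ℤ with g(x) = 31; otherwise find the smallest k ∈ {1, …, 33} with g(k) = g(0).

We have gcd(20, 34) = 2 > 1. Taking x_1 = 0 and x_2 = 17: g(0) = 29 and g(17) = 20·17 + 29 = 369 ≡ 29 (mod 34).
So g(0) = g(17) while 0 ≠ 17, hence g is not injective, hence not bijective.
Since g is not bijective, we find the least positive k with g(k) = g(0): this means 20k ≡ 0 (mod 34), i.e. 34 ∣ 20k. Since gcd(20, 34) = 2, dividing through by 2 this holds exactly when 17 ∣ 10k, and as gcd(10, 17) = 1, exactly when 17 ∣ k.
The smallest positive such k is 17.

17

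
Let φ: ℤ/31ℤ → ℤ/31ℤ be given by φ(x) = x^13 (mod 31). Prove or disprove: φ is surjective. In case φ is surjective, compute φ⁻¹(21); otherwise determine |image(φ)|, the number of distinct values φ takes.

11

Since 31 is prime, the nonzero elements of ℤ/31ℤ form a cyclic group of order 30.
As gcd(13, 30) = 1, raising to the 13th power is a bijection on this group: if u^13 ≡ v^13 then (uv^{−1})^13 = 1, and the only element of order dividing gcd(13, 30) = 1 is 1, so u = v.
With φ(0) = 0 this makes φ injective on all of ℤ/31ℤ, hence bijective (finite equal-size domain and codomain). In particular φ is surjective.
Since φ is surjective, we find the preimage of 21. The inverse of x ↦ x^13 on (ℤ/31ℤ)^× is x ↦ x^7, because 13·7 = 91 = 3·30 + 1 ≡ 1 (mod 30) and x^{30} = 1 for x ≠ 0 (Fermat). So φ⁻¹(21) = 21^7 mod 31.
Repeated squaring mod 31: 21^1 ≡ 21, 21^2 ≡ 21² = 441 ≡ 7, 21^4 ≡ 7² = 49 ≡ 18. Since 7 = 4 + 2 + 1, 21^7 ≡ 18·7·21: 18·7 = 126 ≡ 2, then 2·21 = 42 ≡ 11. So 21^7 ≡ 11 (mod 31).
Hence φ⁻¹(21) = 11.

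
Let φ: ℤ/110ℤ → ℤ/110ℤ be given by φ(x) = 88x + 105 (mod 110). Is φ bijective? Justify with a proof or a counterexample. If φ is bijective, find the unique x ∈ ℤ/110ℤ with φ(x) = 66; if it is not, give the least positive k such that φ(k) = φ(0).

We have gcd(88, 110) = 22 > 1. Taking x_1 = 0 and x_2 = 5: φ(0) = 105 and φ(5) = 88·5 + 105 = 545 ≡ 105 (mod 110).
So φ(0) = φ(5) while 0 ≠ 5, hence φ is not injective, hence not bijective.
Since φ is not bijective, we find the least positive k with φ(k) = φ(0): this means 88k ≡ 0 (mod 110), i.e. 110 ∣ 88k. Since gcd(88, 110) = 22, dividing through by 22 this holds exactly when 5 ∣ 4k, and as gcd(4, 5) = 1, exactly when 5 ∣ k.
The smallest positive such k is 5.

5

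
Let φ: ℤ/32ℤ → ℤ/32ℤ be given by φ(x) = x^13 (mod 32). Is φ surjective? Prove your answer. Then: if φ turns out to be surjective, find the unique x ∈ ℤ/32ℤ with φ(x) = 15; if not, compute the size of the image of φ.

17

φ(0) = 0^13 = 0.
φ(2): Repeated squaring mod 32: 2^1 ≡ 2, 2^2 ≡ 2² = 4, 2^4 ≡ 4² = 16, 2^8 ≡ 16² = 256 ≡ 0. Since 13 = 8 + 4 + 1, 2^13 ≡ 0·16·2: 0·16 = 0, then 0·2 = 0. So 2^13 ≡ 0 (mod 32).
So φ(0) = φ(2) = 0 while 0 ≠ 2, so φ is not injective.
A non-injective map from the 32-element set ℤ/32ℤ to itself takes at most 31 distinct values, so it cannot be surjective. Hence φ is not surjective.
Since φ is not surjective, we determine |image(φ)|. Computing x^13 mod 32 for each x (by repeated squaring, reducing mod 32 at every step), the values φ(0), φ(1), …, φ(31) are: 0, 1, 0, 19, 0, 21, 0, 7, 0, 9, 0, 27, 0, 29, 0, 15, 0, 17, 0, 3, 0, 5, 0, 23, 0, 25, 0, 11, 0, 13, 0, 31.
The distinct values are {0, 1, 3, 5, 7, 9, 11, 13, 15, 17, 19, 21, 23, 25, 27, 29, 31}; there are 17 of them.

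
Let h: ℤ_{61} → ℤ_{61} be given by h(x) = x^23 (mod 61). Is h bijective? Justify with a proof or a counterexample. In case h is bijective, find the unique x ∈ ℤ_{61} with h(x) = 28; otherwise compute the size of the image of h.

23

Since 61 is prime, the nonzero elements of ℤ_{61} form a cyclic group of order 60.
As gcd(23, 60) = 1, raising to the 23rd power is a bijection on this group: if x_1^23 ≡ x_2^23 then (x_1x_2^{−1})^23 = 1, and the only element of order dividing gcd(23, 60) = 1 is 1, so x_1 = x_2.
With h(0) = 0 this makes h injective on all of ℤ_{61}, hence bijective (finite equal-size domain and codomain). In particular h is bijective.
Since h is bijective, we find the preimage of 28. The inverse of x ↦ x^23 on (ℤ_{61})^× is x ↦ x^47, because 23·47 = 1081 = 18·60 + 1 ≡ 1 (mod 60) and x^{60} = 1 for x ≠ 0 (Fermat). So h⁻¹(28) = 28^47 mod 61.
Repeated squaring mod 61: 28^1 ≡ 28, 28^2 ≡ 28² = 784 ≡ 52, 28^4 ≡ 52² = 2704 ≡ 20, 28^8 ≡ 20² = 400 ≡ 34, 28^16 ≡ 34² = 1156 ≡ 58, 28^32 ≡ 58² = 3364 ≡ 9. Since 47 = 32 + 8 + 4 + 2 + 1, 28^47 ≡ 9·34·20·52·28: 9·34 = 306 ≡ 1, then 1·20 = 20, then 20·52 = 1040 ≡ 3, then 3·28 = 84 ≡ 23. So 28^47 ≡ 23 (mod 61).
Hence h⁻¹(28) = 23.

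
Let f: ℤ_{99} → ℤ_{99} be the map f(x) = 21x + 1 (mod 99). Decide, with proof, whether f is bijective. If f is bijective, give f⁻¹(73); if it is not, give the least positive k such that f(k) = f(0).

33

By definition, f is injective when f(s) = f(t) forces s = t.
We have gcd(21, 99) = 3 > 1. Taking s = 0 and t = 33: f(0) = 1 and f(33) = 21·33 + 1 = 694 ≡ 1 (mod 99).
So f(0) = f(33) while 0 ≠ 33, therefore f is not injective, hence not bijective.
Since f is not bijective, we find the least positive k with f(k) = f(0): this means 21k ≡ 0 (mod 99), i.e. 99 ∣ 21k. Since gcd(21, 99) = 3, dividing through by 3 this holds exactly when 33 ∣ 7k, and as gcd(7, 33) = 1, exactly when 33 ∣ k.
The smallest positive such k is 33.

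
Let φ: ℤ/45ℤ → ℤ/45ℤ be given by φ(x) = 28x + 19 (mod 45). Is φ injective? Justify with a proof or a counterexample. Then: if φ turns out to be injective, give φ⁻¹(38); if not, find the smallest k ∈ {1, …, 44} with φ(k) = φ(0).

If φ(s) = φ(t), then 28s ≡ 28t (mod 45). Because gcd(28, 45) = 1, we may cancel 28 to get s ≡ t (mod 45).
Therefore φ is injective.
We now compute 28⁻¹ mod 45 explicitly. Euclid's algorithm: 45 = 1·28 + 17, 28 = 1·17 + 11, 17 = 1·11 + 6, 11 = 1·6 + 5, 6 = 1·5 + 1; back-substituting gives 1 = 37·28 − 23·45, so 28⁻¹ ≡ 37 (mod 45).
Since φ is injective, we find φ⁻¹(38): we need 28x ≡ 38 − 19 ≡ 19 (mod 45). Using 28⁻¹ = 37: x ≡ 37·19 = 703 = 15·45 + 28, so x = 28.
Check: φ(28) = 28·28 + 19 = 803 = 17·45 + 38 ≡ 38 (mod 45).

28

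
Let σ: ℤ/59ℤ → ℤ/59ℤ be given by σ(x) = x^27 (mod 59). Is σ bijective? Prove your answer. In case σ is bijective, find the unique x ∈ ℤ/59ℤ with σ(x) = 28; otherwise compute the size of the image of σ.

Since 59 is prime, the nonzero elements of ℤ/59ℤ form a cyclic group of order 58.
As gcd(27, 58) = 1, raising to the 27th power is a bijection on this group: if u^27 ≡ v^27 then (uv^{−1})^27 = 1, and the only element of order dividing gcd(27, 58) = 1 is 1, so u = v.
With σ(0) = 0 this makes σ injective on all of ℤ/59ℤ, hence bijective (finite equal-size domain and codomain). In particular σ is bijective.
Since σ is bijective, we find the preimage of 28. The inverse of x ↦ x^27 on (ℤ/59ℤ)^× is x ↦ x^43, because 27·43 = 1161 = 20·58 + 1 ≡ 1 (mod 58) and x^{58} = 1 for x ≠ 0 (Fermat). So σ⁻¹(28) = 28^43 mod 59.
Repeated squaring mod 59: 28^1 ≡ 28, 28^2 ≡ 28² = 784 ≡ 17, 28^4 ≡ 17² = 289 ≡ 53, 28^8 ≡ 53² = 2809 ≡ 36, 28^16 ≡ 36² = 1296 ≡ 57, 28^32 ≡ 57² = 3249 ≡ 4. Since 43 = 32 + 8 + 2 + 1, 28^43 ≡ 4·36·17·28: 4·36 = 144 ≡ 26, then 26·17 = 442 ≡ 29, then 29·28 = 812 ≡ 45. So 28^43 ≡ 45 (mod 59).
Hence σ⁻¹(28) = 45.

45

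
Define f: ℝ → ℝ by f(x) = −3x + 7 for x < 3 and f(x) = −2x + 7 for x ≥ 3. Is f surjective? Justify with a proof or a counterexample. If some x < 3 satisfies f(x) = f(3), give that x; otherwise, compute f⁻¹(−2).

Both pieces are strictly decreasing (slopes −3 and −2), so each is injective on its own interval.
The left piece maps (−∞, 3) onto (−2, ∞); the right piece maps [3, ∞) onto (−∞, 1].
The union (−2, ∞) ∪ (−∞, 1] covers ℝ, so f is surjective.
For the follow-up: the images overlap, so an x < 3 with f(x) = f(3) exists. f(3) = 1; solving −3x + 7 = 1 for x < 3 gives x = (1 − 7)/(−3) = 2.

2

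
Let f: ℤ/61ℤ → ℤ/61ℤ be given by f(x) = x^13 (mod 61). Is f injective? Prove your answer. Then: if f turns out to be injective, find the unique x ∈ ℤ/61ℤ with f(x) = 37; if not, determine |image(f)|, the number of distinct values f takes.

8

Since 61 is prime, the nonzero elements of ℤ/61ℤ form a cyclic group of order 60.
As gcd(13, 60) = 1, raising to the 13th power is a bijection on this group: if x_1^13 ≡ x_2^13 then (x_1x_2^{−1})^13 = 1, and the only element of order dividing gcd(13, 60) = 1 is 1, so x_1 = x_2.
With f(0) = 0 this makes f injective on all of ℤ/61ℤ, hence bijective (finite equal-size domain and codomain). In particular f is injective.
Since f is injective, we find the preimage of 37. The inverse of x ↦ x^13 on (ℤ/61ℤ)^× is x ↦ x^37, because 13·37 = 481 = 8·60 + 1 ≡ 1 (mod 60) and x^{60} = 1 for x ≠ 0 (Fermat). So f⁻¹(37) = 37^37 mod 61.
Repeated squaring mod 61: 37^1 ≡ 37, 37^2 ≡ 37² = 1369 ≡ 27, 37^4 ≡ 27² = 729 ≡ 58, 37^8 ≡ 58² = 3364 ≡ 9, 37^16 ≡ 9² = 81 ≡ 20, 37^32 ≡ 20² = 400 ≡ 34. Since 37 = 32 + 4 + 1, 37^37 ≡ 34·58·37: 34·58 = 1972 ≡ 20, then 20·37 = 740 ≡ 8. So 37^37 ≡ 8 (mod 61).
Hence f⁻¹(37) = 8.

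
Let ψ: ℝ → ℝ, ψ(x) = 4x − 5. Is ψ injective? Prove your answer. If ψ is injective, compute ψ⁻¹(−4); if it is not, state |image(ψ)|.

Suppose ψ(s) = ψ(t). Then 4s − 5 = 4t − 5, so 4s = 4t, hence s = t.
Hence ψ is injective.
Since ψ is injective, we compute ψ⁻¹(−4) = (−4 + 5)/4 = 1/4.

1/4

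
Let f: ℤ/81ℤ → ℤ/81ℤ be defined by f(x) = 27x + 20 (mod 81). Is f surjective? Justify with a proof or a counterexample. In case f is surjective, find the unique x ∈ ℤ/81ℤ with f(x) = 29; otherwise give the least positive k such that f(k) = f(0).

3

Recall that surjectivity means every element of the codomain has a preimage under f.
Since gcd(27, 81) = 27, we have 27x ≡ 0 (mod 27) for all x, so f(x) ≡ 20 (mod 27).
But 0 ≢ 20 (mod 27), so 0 ∈ ℤ/81ℤ has no preimage. Therefore f is not surjective.
Since f is not surjective, we find the least positive k with f(k) = f(0): this means 27k ≡ 0 (mod 81), i.e. 81 ∣ 27k. Since gcd(27, 81) = 27, dividing through by 27 this holds exactly when 3 ∣ k.
The smallest positive such k is 3.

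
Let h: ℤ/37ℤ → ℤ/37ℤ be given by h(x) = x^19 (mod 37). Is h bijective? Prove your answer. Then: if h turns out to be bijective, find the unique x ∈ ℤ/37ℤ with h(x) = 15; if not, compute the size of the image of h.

22

Since 37 is prime, the nonzero elements of ℤ/37ℤ form a cyclic group of order 36.
As gcd(19, 36) = 1, raising to the 19th power is a bijection on this group: if x_1^19 ≡ x_2^19 then (x_1x_2^{−1})^19 = 1, and the only element of order dividing gcd(19, 36) = 1 is 1, so x_1 = x_2.
With h(0) = 0 this makes h injective on all of ℤ/37ℤ, hence bijective (finite equal-size domain and codomain). In particular h is bijective.
Since h is bijective, we find the preimage of 15. The inverse of x ↦ x^19 on (ℤ/37ℤ)^× is x ↦ x^19, because 19·19 = 361 = 10·36 + 1 ≡ 1 (mod 36) and x^{36} = 1 for x ≠ 0 (Fermat). So h⁻¹(15) = 15^19 mod 37.
Repeated squaring mod 37: 15^1 ≡ 15, 15^2 ≡ 15² = 225 ≡ 3, 15^4 ≡ 3² = 9, 15^8 ≡ 9² = 81 ≡ 7, 15^16 ≡ 7² = 49 ≡ 12. Since 19 = 16 + 2 + 1, 15^19 ≡ 12·3·15: 12·3 = 36, then 36·15 = 540 ≡ 22. So 15^19 ≡ 22 (mod 37).
Hence h⁻¹(15) = 22.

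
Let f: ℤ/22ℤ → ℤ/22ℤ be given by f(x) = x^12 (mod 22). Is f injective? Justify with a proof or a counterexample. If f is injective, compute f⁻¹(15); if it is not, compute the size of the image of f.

f(10): Repeated squaring mod 22: 10^1 ≡ 10, 10^2 ≡ 10² = 100 ≡ 12, 10^4 ≡ 12² = 144 ≡ 12, 10^8 ≡ 12² = 144 ≡ 12. Since 12 = 8 + 4, 10^12 ≡ 12·12: 12·12 = 144 ≡ 12. So 10^12 ≡ 12 (mod 22).
f(12): Repeated squaring mod 22: 12^1 ≡ 12, 12^2 ≡ 12² = 144 ≡ 12, 12^4 ≡ 12² = 144 ≡ 12, 12^8 ≡ 12² = 144 ≡ 12. Since 12 = 8 + 4, 12^12 ≡ 12·12: 12·12 = 144 ≡ 12. So 12^12 ≡ 12 (mod 22).
So f(10) = f(12) = 12 while 10 ≠ 12, therefore f is not injective.
Since f is not injective, we determine |image(f)|. Computing x^12 mod 22 for each x (by repeated squaring, reducing mod 22 at every step), the values f(0), f(1), …, f(21) are: 0, 1, 4, 9, 16, 3, 14, 5, 20, 15, 12, 11, 12, 15, 20, 5, 14, 3, 16, 9, 4, 1.
The distinct values are {0, 1, 3, 4, 5, 9, 11, 12, 14, 15, 16, 20}; there are 12 of them.

12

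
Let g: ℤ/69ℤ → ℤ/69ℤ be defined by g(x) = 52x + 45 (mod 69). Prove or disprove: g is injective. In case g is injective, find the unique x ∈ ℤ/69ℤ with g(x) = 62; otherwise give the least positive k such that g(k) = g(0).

Recall that g is injective if g(a) = g(b) implies a = b.
Suppose g(a) = g(b) in ℤ/69ℤ. Then 52a + 45 ≡ 52b + 45 (mod 69), therefore 52(a − b) ≡ 0 (mod 69).
Since gcd(52, 69) = 1, 52 is invertible modulo 69, so a − b ≡ 0 (mod 69), i.e. a = b.
Therefore g is injective.
We now compute 52⁻¹ mod 69 explicitly. Euclid's algorithm: 69 = 1·52 + 17, 52 = 3·17 + 1; back-substituting gives 1 = 4·52 − 3·69, so 52⁻¹ ≡ 4 (mod 69).
Since g is injective, we find g⁻¹(62): we need 52x ≡ 62 − 45 ≡ 17 (mod 69). Using 52⁻¹ = 4: x ≡ 4·17 = 68, so x = 68.
Check: g(68) = 52·68 + 45 = 3581 = 51·69 + 62 ≡ 62 (mod 69).

68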